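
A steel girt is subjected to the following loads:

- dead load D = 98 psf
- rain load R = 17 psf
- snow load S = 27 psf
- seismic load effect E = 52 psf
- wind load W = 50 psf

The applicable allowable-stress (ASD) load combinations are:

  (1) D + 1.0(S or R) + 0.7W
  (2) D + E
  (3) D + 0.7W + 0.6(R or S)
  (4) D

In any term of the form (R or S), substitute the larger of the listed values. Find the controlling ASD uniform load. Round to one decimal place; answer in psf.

160.0 psf

(S or R) → S = 27 psf; (R or S) → S = 27 psf.
(1) 1.0(98) + 1.0(27) + 0.7(50) = 98.0 + 27.0 + 35.0 = 160.0
(2) 1.0(98) + 1.0(52) = 98.0 + 52.0 = 150.0
(3) 1.0(98) + 0.7(50) + 0.6(27) = 98.0 + 35.0 + 16.2 = 149.2
(4) 1.0(98) = 98.0
The controlling combination is 1, giving 160.0 psf.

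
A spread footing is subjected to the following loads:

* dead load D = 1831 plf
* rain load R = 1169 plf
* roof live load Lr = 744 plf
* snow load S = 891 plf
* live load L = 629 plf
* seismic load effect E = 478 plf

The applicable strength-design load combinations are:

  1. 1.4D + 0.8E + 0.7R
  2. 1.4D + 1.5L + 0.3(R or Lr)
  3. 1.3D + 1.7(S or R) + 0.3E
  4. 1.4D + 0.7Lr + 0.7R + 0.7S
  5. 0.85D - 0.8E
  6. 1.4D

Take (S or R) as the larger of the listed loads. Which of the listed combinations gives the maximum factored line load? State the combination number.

(R or Lr) → R = 1169 plf; (S or R) → R = 1169 plf.
1. 1.4(1831) + 0.8(478) + 0.7(1169) = 2563.40 + 382.40 + 818.30 = 3764.10
2. 1.4(1831) + 1.5(629) + 0.3(1169) = 2563.40 + 943.50 + 350.70 = 3857.60
3. 1.3(1831) + 1.7(1169) + 0.3(478) = 2380.30 + 1987.30 + 143.40 = 4511.00
4. 1.4(1831) + 0.7(744) + 0.7(1169) + 0.7(891) = 2563.40 + 520.80 + 818.30 + 623.70 = 4526.20
5. 0.85(1831) - 0.8(478) = 1556.35 - 382.40 = 1173.95
6. 1.4(1831) = 2563.40
The largest value is 4526.20 plf from combination 4.

Combination 4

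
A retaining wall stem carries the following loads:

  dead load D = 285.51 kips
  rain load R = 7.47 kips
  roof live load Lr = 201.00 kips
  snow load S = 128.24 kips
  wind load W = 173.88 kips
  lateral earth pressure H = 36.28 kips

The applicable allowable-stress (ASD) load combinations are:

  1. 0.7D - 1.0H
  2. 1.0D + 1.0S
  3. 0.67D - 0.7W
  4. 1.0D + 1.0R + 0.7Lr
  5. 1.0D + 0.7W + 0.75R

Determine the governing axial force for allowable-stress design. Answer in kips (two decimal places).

433.68 kips

1. 0.7(285.51) - 1.0(36.28) = 199.86 - 36.28 = 163.58
2. 1.0(285.51) + 1.0(128.24) = 285.51 + 128.24 = 413.75
3. 0.67(285.51) - 0.7(173.88) = 69.58
4. 1.0(285.51) + 1.0(7.47) + 0.7(201.00) = 285.51 + 7.47 + 140.70 = 433.68
5. 1.0(285.51) + 0.7(173.88) + 0.75(7.47) = 285.51 + 121.72 + 5.60 = 412.83
Maximum is from combination 4.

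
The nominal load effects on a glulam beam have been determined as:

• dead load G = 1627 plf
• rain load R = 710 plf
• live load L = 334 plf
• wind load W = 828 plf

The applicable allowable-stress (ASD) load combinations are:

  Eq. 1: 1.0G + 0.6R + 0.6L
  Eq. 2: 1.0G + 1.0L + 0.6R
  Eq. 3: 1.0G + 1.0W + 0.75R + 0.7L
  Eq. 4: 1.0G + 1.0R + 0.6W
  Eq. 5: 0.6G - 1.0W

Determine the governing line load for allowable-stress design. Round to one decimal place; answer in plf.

Eq. 1: 1.0(1627) + 0.6(710) + 0.6(334) = 1627.0 + 426.0 + 200.4 = 2253.4
Eq. 2: 1.0(1627) + 1.0(334) + 0.6(710) = 1627.0 + 334.0 + 426.0 = 2387.0
Eq. 3: 1.0(1627) + 1.0(828) + 0.75(710) + 0.7(334) = 1627.0 + 828.0 + 532.5 + 233.8 = 3221.3
Eq. 4: 1.0(1627) + 1.0(710) + 0.6(828) = 1627.0 + 710.0 + 496.8 = 2833.8
Eq. 5: 0.6(1627) - 1.0(828) = 976.2 - 828.0 = 148.2
Combination 3 governs: w = 3221.3 plf.

3221.3 plf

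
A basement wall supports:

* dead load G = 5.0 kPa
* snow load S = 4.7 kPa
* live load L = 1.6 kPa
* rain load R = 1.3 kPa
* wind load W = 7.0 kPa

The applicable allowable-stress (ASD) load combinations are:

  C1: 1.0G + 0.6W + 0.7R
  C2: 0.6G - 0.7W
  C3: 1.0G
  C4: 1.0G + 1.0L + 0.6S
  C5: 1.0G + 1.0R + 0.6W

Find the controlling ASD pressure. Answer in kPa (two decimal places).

10.50 kPa

C1: 1.0(5.0) + 0.6(7.0) + 0.7(1.3) = 5.00 + 4.20 + 0.91 = 10.11
C2: 0.6(5.0) - 0.7(7.0) = 3.00 - 4.90 = -1.90
C3: 1.0(5.0) = 5.00
C4: 1.0(5.0) + 1.0(1.6) + 0.6(4.7) = 5.00 + 1.60 + 2.82 = 9.42
C5: 1.0(5.0) + 1.0(1.3) + 0.6(7.0) = 5.00 + 1.30 + 4.20 = 10.50
Combination 5 governs: p = 10.50 kPa.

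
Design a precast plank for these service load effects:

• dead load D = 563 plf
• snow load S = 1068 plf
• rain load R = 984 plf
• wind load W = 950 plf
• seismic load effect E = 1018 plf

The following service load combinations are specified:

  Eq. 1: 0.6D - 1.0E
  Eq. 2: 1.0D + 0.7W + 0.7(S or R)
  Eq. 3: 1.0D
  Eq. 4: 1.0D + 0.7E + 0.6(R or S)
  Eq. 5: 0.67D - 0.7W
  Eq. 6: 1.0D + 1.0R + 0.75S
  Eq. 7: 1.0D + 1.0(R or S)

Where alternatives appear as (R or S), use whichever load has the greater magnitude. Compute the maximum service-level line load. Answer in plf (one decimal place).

(S or R) → S = 1068 plf; (R or S) → S = 1068 plf.
Eq. 1: 0.6(563) - 1.0(1018) = 337.8 - 1018.0 = -680.2
Eq. 2: 1.0(563) + 0.7(950) + 0.7(1068) = 563.0 + 665.0 + 747.6 = 1975.6
Eq. 3: 1.0(563) = 563.0
Eq. 4: 1.0(563) + 0.7(1018) + 0.6(1068) = 563.0 + 712.6 + 640.8 = 1916.4
Eq. 5: 0.67(563) - 0.7(950) = 377.2 - 665.0 = -287.8
Eq. 6: 1.0(563) + 1.0(984) + 0.75(1068) = 563.0 + 984.0 + 801.0 = 2348.0
Eq. 7: 1.0(563) + 1.0(1068) = 563.0 + 1068.0 = 1631.0
The controlling combination is 6, giving 2348.0 plf.

2348.0 plf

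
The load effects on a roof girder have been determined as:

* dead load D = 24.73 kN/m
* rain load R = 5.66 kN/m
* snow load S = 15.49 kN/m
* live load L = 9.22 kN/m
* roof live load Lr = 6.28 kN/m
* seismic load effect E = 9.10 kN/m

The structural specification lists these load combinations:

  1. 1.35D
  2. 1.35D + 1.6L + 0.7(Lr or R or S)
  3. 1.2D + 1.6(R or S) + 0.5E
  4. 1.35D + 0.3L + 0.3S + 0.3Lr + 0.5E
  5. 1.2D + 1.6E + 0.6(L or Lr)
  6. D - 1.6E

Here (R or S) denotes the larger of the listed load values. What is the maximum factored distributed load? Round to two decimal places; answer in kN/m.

(Lr or R or S) → S = 15.49 kN/m; (R or S) → S = 15.49 kN/m; (L or Lr) → L = 9.22 kN/m.
1. 1.35(24.73) = 33.39
2. 1.35(24.73) + 1.6(9.22) + 0.7(15.49) = 58.98
3. 1.2(24.73) + 1.6(15.49) + 0.5(9.10) = 59.01
4. 1.35(24.73) + 0.3(9.22) + 0.3(15.49) + 0.3(6.28) + 0.5(9.10) = 47.23
5. 1.2(24.73) + 1.6(9.10) + 0.6(9.22) = 49.77
6. 1.0(24.73) - 1.6(9.10) = 10.17
Maximum is from combination 3.

59.01 kN/m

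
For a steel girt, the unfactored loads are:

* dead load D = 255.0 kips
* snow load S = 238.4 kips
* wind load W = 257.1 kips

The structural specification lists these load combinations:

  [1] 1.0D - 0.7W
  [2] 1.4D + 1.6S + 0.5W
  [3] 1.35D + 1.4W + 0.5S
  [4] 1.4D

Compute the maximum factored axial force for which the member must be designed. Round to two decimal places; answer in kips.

[1] 1.0(255.0) - 0.7(257.1) = 75.03
[2] 1.4(255.0) + 1.6(238.4) + 0.5(257.1) = 866.99
[3] 1.35(255.0) + 1.4(257.1) + 0.5(238.4) = 823.39
[4] 1.4(255.0) = 357.00
Maximum is from combination 2.

866.99 kips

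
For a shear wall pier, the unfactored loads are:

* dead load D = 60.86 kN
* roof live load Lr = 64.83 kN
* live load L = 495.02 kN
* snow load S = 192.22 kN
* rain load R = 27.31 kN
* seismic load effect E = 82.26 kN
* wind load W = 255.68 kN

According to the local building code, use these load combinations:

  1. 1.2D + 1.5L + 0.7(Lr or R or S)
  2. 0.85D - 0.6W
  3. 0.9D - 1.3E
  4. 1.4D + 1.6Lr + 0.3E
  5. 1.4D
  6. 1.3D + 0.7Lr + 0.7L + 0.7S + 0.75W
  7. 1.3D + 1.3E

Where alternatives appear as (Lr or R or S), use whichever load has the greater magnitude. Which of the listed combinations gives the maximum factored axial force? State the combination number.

(Lr or R or S) → S = 192.22 kN.
1. 1.2(60.86) + 1.5(495.02) + 0.7(192.22) = 950.12
2. 0.85(60.86) - 0.6(255.68) = 51.73 - 153.41 = -101.68
3. 0.9(60.86) - 1.3(82.26) = -52.16
4. 1.4(60.86) + 1.6(64.83) + 0.3(82.26) = 85.20 + 103.73 + 24.68 = 213.61
5. 1.4(60.86) = 85.20
6. 1.3(60.86) + 0.7(64.83) + 0.7(495.02) + 0.7(192.22) + 0.75(255.68) = 797.33
7. 1.3(60.86) + 1.3(82.26) = 79.12 + 106.94 = 186.06
The largest value is 950.12 kN from combination 1.

Combination 1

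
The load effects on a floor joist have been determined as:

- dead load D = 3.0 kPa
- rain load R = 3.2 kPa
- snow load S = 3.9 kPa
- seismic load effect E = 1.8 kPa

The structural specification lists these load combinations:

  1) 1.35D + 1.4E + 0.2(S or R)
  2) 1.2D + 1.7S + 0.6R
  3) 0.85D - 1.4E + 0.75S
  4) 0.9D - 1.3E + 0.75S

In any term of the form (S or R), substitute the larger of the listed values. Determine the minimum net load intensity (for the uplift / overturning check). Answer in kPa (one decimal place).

3.0 kPa

(S or R) → S = 3.9 kPa.
1) 1.35(3.0) + 1.4(1.8) + 0.2(3.9) = 7.4
2) 1.2(3.0) + 1.7(3.9) + 0.6(3.2) = 12.2
3) 0.85(3.0) - 1.4(1.8) + 0.75(3.9) = 3.0
4) 0.9(3.0) - 1.3(1.8) + 0.75(3.9) = 3.3
Combination 3 gives the minimum: 3.0 kPa.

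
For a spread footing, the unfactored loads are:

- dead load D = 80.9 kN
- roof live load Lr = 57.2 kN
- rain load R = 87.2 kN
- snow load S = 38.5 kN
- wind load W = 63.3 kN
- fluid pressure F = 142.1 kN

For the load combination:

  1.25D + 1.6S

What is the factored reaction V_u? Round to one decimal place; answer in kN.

162.7 kN

1.25(80.9) + 1.6(38.5) = 101.1 + 61.6 = 162.7
V_u = 162.7 kN.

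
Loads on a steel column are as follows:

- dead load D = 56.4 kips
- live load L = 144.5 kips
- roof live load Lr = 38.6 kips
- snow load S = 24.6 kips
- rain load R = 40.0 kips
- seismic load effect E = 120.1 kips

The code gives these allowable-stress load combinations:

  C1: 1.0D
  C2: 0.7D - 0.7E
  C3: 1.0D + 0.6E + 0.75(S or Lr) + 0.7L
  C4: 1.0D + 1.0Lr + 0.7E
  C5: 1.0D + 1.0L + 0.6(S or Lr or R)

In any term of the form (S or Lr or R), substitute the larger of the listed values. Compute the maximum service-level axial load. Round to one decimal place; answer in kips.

258.6 kips

(S or Lr) → Lr = 38.6 kips; (S or Lr or R) → R = 40.0 kips.
C1: 1.0(56.4) = 56.4
C2: 0.7(56.4) - 0.7(120.1) = 39.5 - 84.1 = -44.6
C3: 1.0(56.4) + 0.6(120.1) + 0.75(38.6) + 0.7(144.5) = 258.6
C4: 1.0(56.4) + 1.0(38.6) + 0.7(120.1) = 56.4 + 38.6 + 84.1 = 179.1
C5: 1.0(56.4) + 1.0(144.5) + 0.6(40.0) = 56.4 + 144.5 + 24.0 = 224.9
Combination 3 governs: P = 258.6 kips.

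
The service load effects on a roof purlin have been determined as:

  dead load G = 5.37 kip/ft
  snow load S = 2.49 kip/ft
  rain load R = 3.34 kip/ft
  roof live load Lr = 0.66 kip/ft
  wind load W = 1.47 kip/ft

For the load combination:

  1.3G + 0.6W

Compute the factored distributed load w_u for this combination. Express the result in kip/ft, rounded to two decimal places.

1.3(5.37) + 0.6(1.47) = 7.86
w_u = 7.86 kip/ft.

7.86 kip/ft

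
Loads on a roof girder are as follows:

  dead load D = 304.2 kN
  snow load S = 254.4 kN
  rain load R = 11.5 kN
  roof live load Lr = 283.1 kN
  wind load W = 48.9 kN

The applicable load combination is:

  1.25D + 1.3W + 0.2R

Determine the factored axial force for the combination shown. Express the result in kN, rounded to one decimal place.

1.25(304.2) + 1.3(48.9) + 0.2(11.5) = 446.1
N_u = 446.1 kN.

446.1 kN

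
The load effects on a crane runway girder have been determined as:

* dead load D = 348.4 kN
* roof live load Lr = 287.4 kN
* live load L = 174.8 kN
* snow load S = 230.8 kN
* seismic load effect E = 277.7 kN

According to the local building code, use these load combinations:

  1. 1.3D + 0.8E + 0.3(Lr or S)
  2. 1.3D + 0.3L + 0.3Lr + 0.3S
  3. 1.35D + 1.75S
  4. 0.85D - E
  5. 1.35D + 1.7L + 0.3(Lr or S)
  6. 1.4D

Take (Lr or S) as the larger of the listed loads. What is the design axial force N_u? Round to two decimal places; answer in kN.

874.24 kN

(Lr or S) → Lr = 287.4 kN.
1. 1.3(348.4) + 0.8(277.7) + 0.3(287.4) = 761.30
2. 1.3(348.4) + 0.3(174.8) + 0.3(287.4) + 0.3(230.8) = 660.82
3. 1.35(348.4) + 1.75(230.8) = 874.24
4. 0.85(348.4) - 1.0(277.7) = 18.44
5. 1.35(348.4) + 1.7(174.8) + 0.3(287.4) = 853.72
6. 1.4(348.4) = 487.76
Maximum is from combination 3.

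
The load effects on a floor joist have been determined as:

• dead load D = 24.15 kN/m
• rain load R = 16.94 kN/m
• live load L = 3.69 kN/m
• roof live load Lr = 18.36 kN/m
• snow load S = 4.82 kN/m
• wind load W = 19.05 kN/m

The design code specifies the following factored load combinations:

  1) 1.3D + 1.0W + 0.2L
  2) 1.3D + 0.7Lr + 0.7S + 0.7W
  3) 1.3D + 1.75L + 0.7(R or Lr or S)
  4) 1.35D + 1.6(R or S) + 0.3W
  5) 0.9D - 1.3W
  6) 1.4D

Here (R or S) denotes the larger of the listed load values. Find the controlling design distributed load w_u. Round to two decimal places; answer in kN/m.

(R or Lr or S) → Lr = 18.36 kN/m; (R or S) → R = 16.94 kN/m.
1) 1.3(24.15) + 1.0(19.05) + 0.2(3.69) = 51.18
2) 1.3(24.15) + 0.7(18.36) + 0.7(4.82) + 0.7(19.05) = 31.40 + 12.85 + 3.37 + 13.34 = 60.96
3) 1.3(24.15) + 1.75(3.69) + 0.7(18.36) = 50.70
4) 1.35(24.15) + 1.6(16.94) + 0.3(19.05) = 32.60 + 27.10 + 5.72 = 65.42
5) 0.9(24.15) - 1.3(19.05) = 21.74 - 24.77 = -3.03
6) 1.4(24.15) = 33.81
Combination 4 governs: w_u = 65.42 kN/m.

65.42 kN/m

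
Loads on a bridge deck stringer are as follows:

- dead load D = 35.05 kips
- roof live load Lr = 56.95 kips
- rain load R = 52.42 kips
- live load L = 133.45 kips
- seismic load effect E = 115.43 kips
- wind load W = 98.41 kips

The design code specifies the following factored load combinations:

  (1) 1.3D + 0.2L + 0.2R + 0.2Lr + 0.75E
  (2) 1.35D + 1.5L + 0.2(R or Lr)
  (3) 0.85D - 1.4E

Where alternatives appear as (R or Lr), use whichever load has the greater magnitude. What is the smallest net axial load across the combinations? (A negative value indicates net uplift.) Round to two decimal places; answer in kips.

-131.81 kips

(R or Lr) → Lr = 56.95 kips.
(1) 1.3(35.05) + 0.2(133.45) + 0.2(52.42) + 0.2(56.95) + 0.75(115.43) = 45.57 + 26.69 + 10.48 + 11.39 + 86.57 = 180.70
(2) 1.35(35.05) + 1.5(133.45) + 0.2(56.95) = 258.88
(3) 0.85(35.05) - 1.4(115.43) = 29.79 - 161.60 = -131.81
Combination 3 gives the minimum: -131.81 kips.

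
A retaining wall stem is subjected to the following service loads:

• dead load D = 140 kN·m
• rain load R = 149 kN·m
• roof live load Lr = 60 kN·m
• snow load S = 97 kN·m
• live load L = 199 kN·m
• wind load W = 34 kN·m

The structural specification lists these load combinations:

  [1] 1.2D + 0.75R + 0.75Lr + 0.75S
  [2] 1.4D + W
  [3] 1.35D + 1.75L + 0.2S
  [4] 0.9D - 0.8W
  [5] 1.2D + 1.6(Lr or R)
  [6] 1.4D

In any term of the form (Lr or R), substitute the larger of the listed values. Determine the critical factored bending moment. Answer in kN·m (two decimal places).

(Lr or R) → R = 149 kN·m.
[1] 1.2(140) + 0.75(149) + 0.75(60) + 0.75(97) = 168.00 + 111.75 + 45.00 + 72.75 = 397.50
[2] 1.4(140) + 1.0(34) = 196.00 + 34.00 = 230.00
[3] 1.35(140) + 1.75(199) + 0.2(97) = 189.00 + 348.25 + 19.40 = 556.65
[4] 0.9(140) - 0.8(34) = 126.00 - 27.20 = 98.80
[5] 1.2(140) + 1.6(149) = 168.00 + 238.40 = 406.40
[6] 1.4(140) = 196.00
Maximum is from combination 3.

556.65 kN·m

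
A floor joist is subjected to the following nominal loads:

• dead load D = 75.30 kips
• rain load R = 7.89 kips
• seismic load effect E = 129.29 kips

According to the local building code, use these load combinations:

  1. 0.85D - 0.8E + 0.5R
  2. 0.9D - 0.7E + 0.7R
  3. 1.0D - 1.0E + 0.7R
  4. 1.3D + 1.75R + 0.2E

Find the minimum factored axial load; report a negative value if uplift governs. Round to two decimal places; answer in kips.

-48.47 kips

1. 0.85(75.30) - 0.8(129.29) + 0.5(7.89) = -35.48
2. 0.9(75.30) - 0.7(129.29) + 0.7(7.89) = -17.21
3. 1.0(75.30) - 1.0(129.29) + 0.7(7.89) = -48.47
4. 1.3(75.30) + 1.75(7.89) + 0.2(129.29) = 137.56
Combination 3 gives the minimum: -48.47 kips.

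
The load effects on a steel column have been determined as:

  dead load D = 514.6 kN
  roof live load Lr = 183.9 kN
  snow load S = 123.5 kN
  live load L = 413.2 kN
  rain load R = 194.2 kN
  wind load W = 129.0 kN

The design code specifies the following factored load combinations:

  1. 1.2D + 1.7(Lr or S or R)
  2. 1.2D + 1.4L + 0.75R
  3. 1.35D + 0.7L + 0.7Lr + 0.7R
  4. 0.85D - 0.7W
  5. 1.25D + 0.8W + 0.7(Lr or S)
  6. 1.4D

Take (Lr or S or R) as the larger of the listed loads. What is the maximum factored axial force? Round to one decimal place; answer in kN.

1341.7 kN

(Lr or S or R) → R = 194.2 kN; (Lr or S) → Lr = 183.9 kN.
1. 1.2(514.6) + 1.7(194.2) = 947.7
2. 1.2(514.6) + 1.4(413.2) + 0.75(194.2) = 617.5 + 578.5 + 145.7 = 1341.7
3. 1.35(514.6) + 0.7(413.2) + 0.7(183.9) + 0.7(194.2) = 1248.6
4. 0.85(514.6) - 0.7(129.0) = 437.4 - 90.3 = 347.1
5. 1.25(514.6) + 0.8(129.0) + 0.7(183.9) = 643.3 + 103.2 + 128.7 = 875.2
6. 1.4(514.6) = 720.4
Combination 2 governs: N_u = 1341.7 kN.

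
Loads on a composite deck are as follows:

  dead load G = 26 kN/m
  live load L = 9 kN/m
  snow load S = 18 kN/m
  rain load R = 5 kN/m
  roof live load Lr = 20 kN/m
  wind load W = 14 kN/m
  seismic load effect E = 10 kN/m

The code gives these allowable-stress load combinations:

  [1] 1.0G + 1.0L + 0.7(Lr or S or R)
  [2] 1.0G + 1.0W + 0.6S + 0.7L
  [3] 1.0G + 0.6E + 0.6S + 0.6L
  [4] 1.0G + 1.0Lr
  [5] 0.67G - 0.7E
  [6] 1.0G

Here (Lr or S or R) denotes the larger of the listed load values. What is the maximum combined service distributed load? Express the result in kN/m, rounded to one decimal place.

(Lr or S or R) → Lr = 20 kN/m.
[1] 1.0(26) + 1.0(9) + 0.7(20) = 49.0
[2] 1.0(26) + 1.0(14) + 0.6(18) + 0.7(9) = 57.1
[3] 1.0(26) + 0.6(10) + 0.6(18) + 0.6(9) = 48.2
[4] 1.0(26) + 1.0(20) = 46.0
[5] 0.67(26) - 0.7(10) = 10.4
[6] 1.0(26) = 26.0
Combination 2 governs: w = 57.1 kN/m.

57.1 kN/m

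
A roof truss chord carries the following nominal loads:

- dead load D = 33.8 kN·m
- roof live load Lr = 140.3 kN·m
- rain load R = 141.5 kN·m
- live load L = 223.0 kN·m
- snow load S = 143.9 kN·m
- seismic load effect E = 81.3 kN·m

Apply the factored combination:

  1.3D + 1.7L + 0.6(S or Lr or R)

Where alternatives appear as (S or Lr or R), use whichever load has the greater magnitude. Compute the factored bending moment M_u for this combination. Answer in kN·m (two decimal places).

509.38 kN·m

(S or Lr or R) → S = 143.9 kN·m.
1.3(33.8) + 1.7(223.0) + 0.6(143.9) = 509.38
M_u = 509.38 kN·m.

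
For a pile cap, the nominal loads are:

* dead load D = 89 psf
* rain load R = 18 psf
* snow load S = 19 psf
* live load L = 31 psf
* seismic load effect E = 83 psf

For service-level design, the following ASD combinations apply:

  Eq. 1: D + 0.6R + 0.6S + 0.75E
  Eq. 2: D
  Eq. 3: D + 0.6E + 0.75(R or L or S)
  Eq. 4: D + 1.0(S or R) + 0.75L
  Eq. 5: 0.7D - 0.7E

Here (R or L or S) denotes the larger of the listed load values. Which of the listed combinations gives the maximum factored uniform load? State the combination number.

Combination 1

(R or L or S) → L = 31 psf; (S or R) → S = 19 psf.
Eq. 1: 1.0(89) + 0.6(18) + 0.6(19) + 0.75(83) = 89.00 + 10.80 + 11.40 + 62.25 = 173.45
Eq. 2: 1.0(89) = 89.00
Eq. 3: 1.0(89) + 0.6(83) + 0.75(31) = 89.00 + 49.80 + 23.25 = 162.05
Eq. 4: 1.0(89) + 1.0(19) + 0.75(31) = 89.00 + 19.00 + 23.25 = 131.25
Eq. 5: 0.7(89) - 0.7(83) = 62.30 - 58.10 = 4.20
The largest value is 173.45 psf from combination 1.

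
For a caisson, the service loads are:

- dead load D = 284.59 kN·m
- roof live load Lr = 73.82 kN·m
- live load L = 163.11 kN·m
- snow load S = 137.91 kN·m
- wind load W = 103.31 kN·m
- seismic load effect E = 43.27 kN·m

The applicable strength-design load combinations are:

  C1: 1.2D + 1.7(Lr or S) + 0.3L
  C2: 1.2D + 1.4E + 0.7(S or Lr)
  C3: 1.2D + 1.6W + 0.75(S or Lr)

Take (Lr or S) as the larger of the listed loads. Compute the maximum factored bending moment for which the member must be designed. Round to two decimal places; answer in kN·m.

624.89 kN·m

(Lr or S) → S = 137.91 kN·m; (S or Lr) → S = 137.91 kN·m.
C1: 1.2(284.59) + 1.7(137.91) + 0.3(163.11) = 341.51 + 234.45 + 48.93 = 624.89
C2: 1.2(284.59) + 1.4(43.27) + 0.7(137.91) = 498.62
C3: 1.2(284.59) + 1.6(103.31) + 0.75(137.91) = 341.51 + 165.30 + 103.43 = 610.24
Maximum is from combination 1.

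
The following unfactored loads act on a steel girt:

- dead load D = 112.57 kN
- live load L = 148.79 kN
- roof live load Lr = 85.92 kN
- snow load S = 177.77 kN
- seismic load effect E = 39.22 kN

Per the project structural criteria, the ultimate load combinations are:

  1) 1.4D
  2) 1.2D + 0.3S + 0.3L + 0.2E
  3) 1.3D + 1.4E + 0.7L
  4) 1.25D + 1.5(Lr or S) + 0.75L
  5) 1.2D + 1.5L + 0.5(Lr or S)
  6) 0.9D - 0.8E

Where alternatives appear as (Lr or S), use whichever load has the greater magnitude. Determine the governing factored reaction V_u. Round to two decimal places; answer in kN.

518.96 kN

(Lr or S) → S = 177.77 kN.
1) 1.4(112.57) = 157.60
2) 1.2(112.57) + 0.3(177.77) + 0.3(148.79) + 0.2(39.22) = 240.90
3) 1.3(112.57) + 1.4(39.22) + 0.7(148.79) = 305.40
4) 1.25(112.57) + 1.5(177.77) + 0.75(148.79) = 518.96
5) 1.2(112.57) + 1.5(148.79) + 0.5(177.77) = 447.15
6) 0.9(112.57) - 0.8(39.22) = 69.94
Combination 4 governs: V_u = 518.96 kN.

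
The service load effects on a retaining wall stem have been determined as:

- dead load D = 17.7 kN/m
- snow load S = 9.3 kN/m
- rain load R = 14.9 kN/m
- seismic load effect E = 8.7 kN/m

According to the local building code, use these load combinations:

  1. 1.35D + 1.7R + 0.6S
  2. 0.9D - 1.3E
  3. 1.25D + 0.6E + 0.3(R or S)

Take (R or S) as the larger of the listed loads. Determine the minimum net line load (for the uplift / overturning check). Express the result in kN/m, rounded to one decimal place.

(R or S) → R = 14.9 kN/m.
1. 1.35(17.7) + 1.7(14.9) + 0.6(9.3) = 23.9 + 25.3 + 5.6 = 54.8
2. 0.9(17.7) - 1.3(8.7) = 15.9 - 11.3 = 4.6
3. 1.25(17.7) + 0.6(8.7) + 0.3(14.9) = 22.1 + 5.2 + 4.5 = 31.8
Combination 2 gives the minimum: 4.6 kN/m.

4.6 kN/m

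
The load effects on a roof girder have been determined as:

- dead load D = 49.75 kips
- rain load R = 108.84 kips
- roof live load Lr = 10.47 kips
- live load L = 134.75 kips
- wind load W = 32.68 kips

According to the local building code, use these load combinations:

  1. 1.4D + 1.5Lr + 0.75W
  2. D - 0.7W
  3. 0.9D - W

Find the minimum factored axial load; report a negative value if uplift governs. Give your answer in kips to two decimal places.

12.10 kips

1. 1.4(49.75) + 1.5(10.47) + 0.75(32.68) = 69.65 + 15.71 + 24.51 = 109.87
2. 1.0(49.75) - 0.7(32.68) = 49.75 - 22.88 = 26.87
3. 0.9(49.75) - 1.0(32.68) = 44.78 - 32.68 = 12.10
Combination 3 gives the minimum: 12.10 kips.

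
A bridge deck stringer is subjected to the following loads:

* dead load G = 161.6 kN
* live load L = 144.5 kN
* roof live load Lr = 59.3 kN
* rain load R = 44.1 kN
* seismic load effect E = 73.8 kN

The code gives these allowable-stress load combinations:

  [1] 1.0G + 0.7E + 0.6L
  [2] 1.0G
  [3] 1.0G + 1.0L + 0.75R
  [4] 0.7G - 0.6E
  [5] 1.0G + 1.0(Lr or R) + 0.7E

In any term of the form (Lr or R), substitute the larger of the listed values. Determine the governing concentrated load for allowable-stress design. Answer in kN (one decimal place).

339.2 kN

(Lr or R) → Lr = 59.3 kN.
[1] 1.0(161.6) + 0.7(73.8) + 0.6(144.5) = 161.6 + 51.7 + 86.7 = 300.0
[2] 1.0(161.6) = 161.6
[3] 1.0(161.6) + 1.0(144.5) + 0.75(44.1) = 161.6 + 144.5 + 33.1 = 339.2
[4] 0.7(161.6) - 0.6(73.8) = 113.1 - 44.3 = 68.8
[5] 1.0(161.6) + 1.0(59.3) + 0.7(73.8) = 161.6 + 59.3 + 51.7 = 272.6
The controlling combination is 3, giving 339.2 kN.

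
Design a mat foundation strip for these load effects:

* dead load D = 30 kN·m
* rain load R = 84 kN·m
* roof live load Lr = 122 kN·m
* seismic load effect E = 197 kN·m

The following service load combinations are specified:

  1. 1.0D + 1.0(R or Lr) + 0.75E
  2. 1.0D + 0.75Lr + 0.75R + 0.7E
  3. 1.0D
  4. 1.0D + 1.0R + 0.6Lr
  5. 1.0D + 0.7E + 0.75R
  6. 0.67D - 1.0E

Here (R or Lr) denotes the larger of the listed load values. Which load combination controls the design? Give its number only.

(R or Lr) → Lr = 122 kN·m.
1. 1.0(30) + 1.0(122) + 0.75(197) = 30.0 + 122.0 + 147.8 = 299.8
2. 1.0(30) + 0.75(122) + 0.75(84) + 0.7(197) = 30.0 + 91.5 + 63.0 + 137.9 = 322.4
3. 1.0(30) = 30.0
4. 1.0(30) + 1.0(84) + 0.6(122) = 30.0 + 84.0 + 73.2 = 187.2
5. 1.0(30) + 0.7(197) + 0.75(84) = 30.0 + 137.9 + 63.0 = 230.9
6. 0.67(30) - 1.0(197) = 20.1 - 197.0 = -176.9
The largest value is 322.4 kN·m from combination 2.

Combination 2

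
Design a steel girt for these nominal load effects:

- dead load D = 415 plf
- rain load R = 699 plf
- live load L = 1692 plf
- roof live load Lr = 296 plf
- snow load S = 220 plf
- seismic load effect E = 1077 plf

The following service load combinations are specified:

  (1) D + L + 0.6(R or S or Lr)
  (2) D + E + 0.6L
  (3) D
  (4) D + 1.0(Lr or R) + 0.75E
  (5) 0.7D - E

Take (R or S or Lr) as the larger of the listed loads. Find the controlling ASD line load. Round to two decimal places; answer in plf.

(R or S or Lr) → R = 699 plf; (Lr or R) → R = 699 plf.
(1) 1.0(415) + 1.0(1692) + 0.6(699) = 415.00 + 1692.00 + 419.40 = 2526.40
(2) 1.0(415) + 1.0(1077) + 0.6(1692) = 415.00 + 1077.00 + 1015.20 = 2507.20
(3) 1.0(415) = 415.00
(4) 1.0(415) + 1.0(699) + 0.75(1077) = 415.00 + 699.00 + 807.75 = 1921.75
(5) 0.7(415) - 1.0(1077) = 290.50 - 1077.00 = -786.50
Maximum is from combination 1.

2526.40 plf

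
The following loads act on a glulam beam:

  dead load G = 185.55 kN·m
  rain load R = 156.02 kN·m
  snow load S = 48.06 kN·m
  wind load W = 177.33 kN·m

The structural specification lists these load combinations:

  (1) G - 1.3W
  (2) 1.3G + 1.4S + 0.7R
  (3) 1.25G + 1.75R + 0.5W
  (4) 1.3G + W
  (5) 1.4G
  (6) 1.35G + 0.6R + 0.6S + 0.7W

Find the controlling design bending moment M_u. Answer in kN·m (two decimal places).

(1) 1.0(185.55) - 1.3(177.33) = 185.55 - 230.53 = -44.98
(2) 1.3(185.55) + 1.4(48.06) + 0.7(156.02) = 241.22 + 67.28 + 109.21 = 417.71
(3) 1.25(185.55) + 1.75(156.02) + 0.5(177.33) = 593.64
(4) 1.3(185.55) + 1.0(177.33) = 241.22 + 177.33 = 418.55
(5) 1.4(185.55) = 259.77
(6) 1.35(185.55) + 0.6(156.02) + 0.6(48.06) + 0.7(177.33) = 250.49 + 93.61 + 28.84 + 124.13 = 497.07
Combination 3 governs: M_u = 593.64 kN·m.

593.64 kN·m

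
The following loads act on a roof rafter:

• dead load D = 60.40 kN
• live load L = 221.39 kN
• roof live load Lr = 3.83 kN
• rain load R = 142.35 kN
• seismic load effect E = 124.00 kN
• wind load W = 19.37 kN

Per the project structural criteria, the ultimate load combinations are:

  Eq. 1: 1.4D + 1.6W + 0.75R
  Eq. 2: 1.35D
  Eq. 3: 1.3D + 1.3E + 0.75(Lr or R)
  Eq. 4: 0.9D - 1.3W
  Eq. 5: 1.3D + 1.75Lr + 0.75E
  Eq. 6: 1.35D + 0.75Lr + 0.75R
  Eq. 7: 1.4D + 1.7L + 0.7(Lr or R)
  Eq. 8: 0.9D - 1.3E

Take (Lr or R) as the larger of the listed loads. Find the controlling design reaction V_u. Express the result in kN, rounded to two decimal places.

560.57 kN

(Lr or R) → R = 142.35 kN.
Eq. 1: 1.4(60.40) + 1.6(19.37) + 0.75(142.35) = 84.56 + 30.99 + 106.76 = 222.31
Eq. 2: 1.35(60.40) = 81.54
Eq. 3: 1.3(60.40) + 1.3(124.00) + 0.75(142.35) = 78.52 + 161.20 + 106.76 = 346.48
Eq. 4: 0.9(60.40) - 1.3(19.37) = 54.36 - 25.18 = 29.18
Eq. 5: 1.3(60.40) + 1.75(3.83) + 0.75(124.00) = 78.52 + 6.70 + 93.00 = 178.22
Eq. 6: 1.35(60.40) + 0.75(3.83) + 0.75(142.35) = 191.18
Eq. 7: 1.4(60.40) + 1.7(221.39) + 0.7(142.35) = 84.56 + 376.36 + 99.65 = 560.57
Eq. 8: 0.9(60.40) - 1.3(124.00) = 54.36 - 161.20 = -106.84
Maximum is from combination 7.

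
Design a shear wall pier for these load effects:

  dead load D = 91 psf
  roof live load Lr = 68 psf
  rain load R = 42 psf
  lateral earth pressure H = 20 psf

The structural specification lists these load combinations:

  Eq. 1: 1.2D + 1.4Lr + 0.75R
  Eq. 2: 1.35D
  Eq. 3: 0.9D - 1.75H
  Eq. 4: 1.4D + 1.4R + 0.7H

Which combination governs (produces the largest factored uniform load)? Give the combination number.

Combination 1

Eq. 1: 1.2(91) + 1.4(68) + 0.75(42) = 235.90
Eq. 2: 1.35(91) = 122.85
Eq. 3: 0.9(91) - 1.75(20) = 46.90
Eq. 4: 1.4(91) + 1.4(42) + 0.7(20) = 200.20
The largest value is 235.90 psf from combination 1.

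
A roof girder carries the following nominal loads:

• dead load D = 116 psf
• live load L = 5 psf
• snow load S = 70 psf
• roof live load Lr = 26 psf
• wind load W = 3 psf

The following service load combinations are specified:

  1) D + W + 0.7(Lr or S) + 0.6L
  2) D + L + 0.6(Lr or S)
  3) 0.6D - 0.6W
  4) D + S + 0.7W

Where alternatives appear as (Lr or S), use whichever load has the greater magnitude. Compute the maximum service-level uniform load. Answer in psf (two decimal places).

(Lr or S) → S = 70 psf.
1) 1.0(116) + 1.0(3) + 0.7(70) + 0.6(5) = 116.00 + 3.00 + 49.00 + 3.00 = 171.00
2) 1.0(116) + 1.0(5) + 0.6(70) = 116.00 + 5.00 + 42.00 = 163.00
3) 0.6(116) - 0.6(3) = 69.60 - 1.80 = 67.80
4) 1.0(116) + 1.0(70) + 0.7(3) = 116.00 + 70.00 + 2.10 = 188.10
The controlling combination is 4, giving 188.10 psf.

188.10 psf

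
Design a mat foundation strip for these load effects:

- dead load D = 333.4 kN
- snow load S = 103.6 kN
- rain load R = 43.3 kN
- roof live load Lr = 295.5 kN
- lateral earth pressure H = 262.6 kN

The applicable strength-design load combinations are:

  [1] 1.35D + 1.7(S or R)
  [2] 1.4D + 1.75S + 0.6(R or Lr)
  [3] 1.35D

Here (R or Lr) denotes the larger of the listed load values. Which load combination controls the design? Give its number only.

Combination 2

(S or R) → S = 103.6 kN; (R or Lr) → Lr = 295.5 kN.
[1] 1.35(333.4) + 1.7(103.6) = 450.09 + 176.12 = 626.21
[2] 1.4(333.4) + 1.75(103.6) + 0.6(295.5) = 466.76 + 181.30 + 177.30 = 825.36
[3] 1.35(333.4) = 450.09
The largest value is 825.36 kN from combination 2.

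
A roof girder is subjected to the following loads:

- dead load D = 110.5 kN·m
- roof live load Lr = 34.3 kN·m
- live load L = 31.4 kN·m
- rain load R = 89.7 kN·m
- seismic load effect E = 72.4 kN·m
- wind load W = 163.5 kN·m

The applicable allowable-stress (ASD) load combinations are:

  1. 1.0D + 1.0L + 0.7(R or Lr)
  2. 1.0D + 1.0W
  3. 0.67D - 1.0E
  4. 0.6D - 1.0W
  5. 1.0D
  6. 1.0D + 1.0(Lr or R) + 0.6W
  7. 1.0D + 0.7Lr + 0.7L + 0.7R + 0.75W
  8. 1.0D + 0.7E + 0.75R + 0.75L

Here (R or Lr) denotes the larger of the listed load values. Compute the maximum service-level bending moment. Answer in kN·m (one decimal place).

(R or Lr) → R = 89.7 kN·m; (Lr or R) → R = 89.7 kN·m.
1. 1.0(110.5) + 1.0(31.4) + 0.7(89.7) = 204.7
2. 1.0(110.5) + 1.0(163.5) = 274.0
3. 0.67(110.5) - 1.0(72.4) = 1.6
4. 0.6(110.5) - 1.0(163.5) = -97.2
5. 1.0(110.5) = 110.5
6. 1.0(110.5) + 1.0(89.7) + 0.6(163.5) = 298.3
7. 1.0(110.5) + 0.7(34.3) + 0.7(31.4) + 0.7(89.7) + 0.75(163.5) = 341.9
8. 1.0(110.5) + 0.7(72.4) + 0.75(89.7) + 0.75(31.4) = 252.0
The controlling combination is 7, giving 341.9 kN·m.

341.9 kN·m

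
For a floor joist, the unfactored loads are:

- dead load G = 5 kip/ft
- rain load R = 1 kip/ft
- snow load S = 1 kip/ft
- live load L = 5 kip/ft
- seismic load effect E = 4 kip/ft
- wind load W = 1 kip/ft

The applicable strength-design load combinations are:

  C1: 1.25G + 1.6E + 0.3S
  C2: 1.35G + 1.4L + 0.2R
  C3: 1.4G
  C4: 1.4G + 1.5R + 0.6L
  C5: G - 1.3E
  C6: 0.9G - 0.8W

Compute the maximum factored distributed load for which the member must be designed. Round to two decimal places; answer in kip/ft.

C1: 1.25(5) + 1.6(4) + 0.3(1) = 6.25 + 6.40 + 0.30 = 12.95
C2: 1.35(5) + 1.4(5) + 0.2(1) = 6.75 + 7.00 + 0.20 = 13.95
C3: 1.4(5) = 7.00
C4: 1.4(5) + 1.5(1) + 0.6(5) = 7.00 + 1.50 + 3.00 = 11.50
C5: 1.0(5) - 1.3(4) = 5.00 - 5.20 = -0.20
C6: 0.9(5) - 0.8(1) = 4.50 - 0.80 = 3.70
Combination 2 governs: w_u = 13.95 kip/ft.

13.95 kip/ft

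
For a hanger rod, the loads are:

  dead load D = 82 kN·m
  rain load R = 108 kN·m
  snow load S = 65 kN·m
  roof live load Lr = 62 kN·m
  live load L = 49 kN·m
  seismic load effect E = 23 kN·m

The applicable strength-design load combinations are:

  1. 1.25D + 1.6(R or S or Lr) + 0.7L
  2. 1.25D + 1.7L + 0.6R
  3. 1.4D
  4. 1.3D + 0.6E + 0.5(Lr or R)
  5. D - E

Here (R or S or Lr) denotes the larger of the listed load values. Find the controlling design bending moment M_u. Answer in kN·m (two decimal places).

(R or S or Lr) → R = 108 kN·m; (Lr or R) → R = 108 kN·m.
1. 1.25(82) + 1.6(108) + 0.7(49) = 102.50 + 172.80 + 34.30 = 309.60
2. 1.25(82) + 1.7(49) + 0.6(108) = 102.50 + 83.30 + 64.80 = 250.60
3. 1.4(82) = 114.80
4. 1.3(82) + 0.6(23) + 0.5(108) = 106.60 + 13.80 + 54.00 = 174.40
5. 1.0(82) - 1.0(23) = 82.00 - 23.00 = 59.00
Combination 1 governs: M_u = 309.60 kN·m.

309.60 kN·m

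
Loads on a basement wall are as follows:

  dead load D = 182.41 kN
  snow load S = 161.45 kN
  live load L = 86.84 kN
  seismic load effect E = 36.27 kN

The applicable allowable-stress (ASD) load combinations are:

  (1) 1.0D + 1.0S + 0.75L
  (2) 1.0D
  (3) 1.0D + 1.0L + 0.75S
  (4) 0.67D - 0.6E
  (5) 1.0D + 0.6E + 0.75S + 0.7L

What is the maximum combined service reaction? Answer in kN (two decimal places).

408.99 kN

(1) 1.0(182.41) + 1.0(161.45) + 0.75(86.84) = 408.99
(2) 1.0(182.41) = 182.41
(3) 1.0(182.41) + 1.0(86.84) + 0.75(161.45) = 390.34
(4) 0.67(182.41) - 0.6(36.27) = 100.45
(5) 1.0(182.41) + 0.6(36.27) + 0.75(161.45) + 0.7(86.84) = 386.05
Combination 1 governs: V = 408.99 kN.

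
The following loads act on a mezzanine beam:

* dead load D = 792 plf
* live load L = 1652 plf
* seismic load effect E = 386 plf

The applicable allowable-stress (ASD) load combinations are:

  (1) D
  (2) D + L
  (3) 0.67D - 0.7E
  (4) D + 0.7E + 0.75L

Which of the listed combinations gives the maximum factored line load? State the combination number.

(1) 1.0(792) = 792.0
(2) 1.0(792) + 1.0(1652) = 792.0 + 1652.0 = 2444.0
(3) 0.67(792) - 0.7(386) = 530.6 - 270.2 = 260.4
(4) 1.0(792) + 0.7(386) + 0.75(1652) = 792.0 + 270.2 + 1239.0 = 2301.2
The largest value is 2444.0 plf from combination 2.

Combination 2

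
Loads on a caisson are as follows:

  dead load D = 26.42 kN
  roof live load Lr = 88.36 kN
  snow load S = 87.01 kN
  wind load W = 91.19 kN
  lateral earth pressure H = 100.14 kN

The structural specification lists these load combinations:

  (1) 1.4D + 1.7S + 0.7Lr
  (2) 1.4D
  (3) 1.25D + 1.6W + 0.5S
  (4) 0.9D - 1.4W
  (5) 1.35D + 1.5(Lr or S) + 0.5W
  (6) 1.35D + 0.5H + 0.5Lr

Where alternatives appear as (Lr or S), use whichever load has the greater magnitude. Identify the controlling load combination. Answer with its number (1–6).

(Lr or S) → Lr = 88.36 kN.
(1) 1.4(26.42) + 1.7(87.01) + 0.7(88.36) = 36.99 + 147.92 + 61.85 = 246.76
(2) 1.4(26.42) = 36.99
(3) 1.25(26.42) + 1.6(91.19) + 0.5(87.01) = 222.43
(4) 0.9(26.42) - 1.4(91.19) = 23.78 - 127.67 = -103.89
(5) 1.35(26.42) + 1.5(88.36) + 0.5(91.19) = 213.80
(6) 1.35(26.42) + 0.5(100.14) + 0.5(88.36) = 35.67 + 50.07 + 44.18 = 129.92
The largest value is 246.76 kN from combination 1.

Combination 1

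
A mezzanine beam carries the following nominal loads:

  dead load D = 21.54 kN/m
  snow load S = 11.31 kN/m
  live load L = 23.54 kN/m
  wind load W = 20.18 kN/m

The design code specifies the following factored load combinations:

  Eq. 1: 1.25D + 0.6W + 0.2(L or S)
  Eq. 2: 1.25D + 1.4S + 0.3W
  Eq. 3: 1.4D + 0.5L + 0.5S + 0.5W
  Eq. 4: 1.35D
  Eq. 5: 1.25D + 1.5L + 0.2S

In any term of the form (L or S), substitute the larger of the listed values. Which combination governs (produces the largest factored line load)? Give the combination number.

(L or S) → L = 23.54 kN/m.
Eq. 1: 1.25(21.54) + 0.6(20.18) + 0.2(23.54) = 43.74
Eq. 2: 1.25(21.54) + 1.4(11.31) + 0.3(20.18) = 48.81
Eq. 3: 1.4(21.54) + 0.5(23.54) + 0.5(11.31) + 0.5(20.18) = 57.67
Eq. 4: 1.35(21.54) = 29.08
Eq. 5: 1.25(21.54) + 1.5(23.54) + 0.2(11.31) = 64.50
The largest value is 64.50 kN/m from combination 5.

Combination 5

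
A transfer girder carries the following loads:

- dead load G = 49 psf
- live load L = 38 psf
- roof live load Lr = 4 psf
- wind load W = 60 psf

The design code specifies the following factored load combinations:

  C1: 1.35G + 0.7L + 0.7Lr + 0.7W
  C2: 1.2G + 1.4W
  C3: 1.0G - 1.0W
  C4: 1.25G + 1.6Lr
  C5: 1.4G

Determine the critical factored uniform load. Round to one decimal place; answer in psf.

C1: 1.35(49) + 0.7(38) + 0.7(4) + 0.7(60) = 66.2 + 26.6 + 2.8 + 42.0 = 137.6
C2: 1.2(49) + 1.4(60) = 58.8 + 84.0 = 142.8
C3: 1.0(49) - 1.0(60) = 49.0 - 60.0 = -11.0
C4: 1.25(49) + 1.6(4) = 61.3 + 6.4 = 67.7
C5: 1.4(49) = 68.6
Maximum is from combination 2.

142.8 psf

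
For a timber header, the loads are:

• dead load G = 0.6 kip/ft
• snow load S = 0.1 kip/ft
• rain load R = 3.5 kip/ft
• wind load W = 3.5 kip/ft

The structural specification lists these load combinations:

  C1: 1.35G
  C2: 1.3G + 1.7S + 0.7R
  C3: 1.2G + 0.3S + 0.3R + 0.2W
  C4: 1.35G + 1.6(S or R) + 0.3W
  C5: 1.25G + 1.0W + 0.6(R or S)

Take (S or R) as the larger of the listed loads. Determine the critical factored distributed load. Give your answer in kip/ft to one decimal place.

(S or R) → R = 3.5 kip/ft; (R or S) → R = 3.5 kip/ft.
C1: 1.35(0.6) = 0.8
C2: 1.3(0.6) + 1.7(0.1) + 0.7(3.5) = 3.4
C3: 1.2(0.6) + 0.3(0.1) + 0.3(3.5) + 0.2(3.5) = 2.5
C4: 1.35(0.6) + 1.6(3.5) + 0.3(3.5) = 7.5
C5: 1.25(0.6) + 1.0(3.5) + 0.6(3.5) = 6.4
Maximum is from combination 4.

7.5 kip/ft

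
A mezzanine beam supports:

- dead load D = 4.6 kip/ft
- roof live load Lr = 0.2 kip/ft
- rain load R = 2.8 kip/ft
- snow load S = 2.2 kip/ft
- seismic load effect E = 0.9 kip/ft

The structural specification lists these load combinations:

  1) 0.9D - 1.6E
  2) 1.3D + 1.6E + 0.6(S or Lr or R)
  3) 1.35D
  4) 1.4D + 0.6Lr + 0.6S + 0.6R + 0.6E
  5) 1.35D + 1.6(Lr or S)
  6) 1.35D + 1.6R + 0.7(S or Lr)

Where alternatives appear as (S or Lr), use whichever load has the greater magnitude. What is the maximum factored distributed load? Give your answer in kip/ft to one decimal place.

12.2 kip/ft

(S or Lr or R) → R = 2.8 kip/ft; (Lr or S) → S = 2.2 kip/ft; (S or Lr) → S = 2.2 kip/ft.
1) 0.9(4.6) - 1.6(0.9) = 4.1 - 1.4 = 2.7
2) 1.3(4.6) + 1.6(0.9) + 0.6(2.8) = 6.0 + 1.4 + 1.7 = 9.1
3) 1.35(4.6) = 6.2
4) 1.4(4.6) + 0.6(0.2) + 0.6(2.2) + 0.6(2.8) + 0.6(0.9) = 10.1
5) 1.35(4.6) + 1.6(2.2) = 6.2 + 3.5 = 9.7
6) 1.35(4.6) + 1.6(2.8) + 0.7(2.2) = 6.2 + 4.5 + 1.5 = 12.2
Combination 6 governs: w_u = 12.2 kip/ft.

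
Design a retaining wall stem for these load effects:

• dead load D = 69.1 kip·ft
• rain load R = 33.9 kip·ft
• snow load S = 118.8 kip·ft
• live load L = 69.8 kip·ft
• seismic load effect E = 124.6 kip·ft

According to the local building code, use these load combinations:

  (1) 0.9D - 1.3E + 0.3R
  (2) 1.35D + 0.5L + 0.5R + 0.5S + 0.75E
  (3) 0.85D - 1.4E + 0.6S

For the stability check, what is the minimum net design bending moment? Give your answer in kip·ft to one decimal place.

(1) 0.9(69.1) - 1.3(124.6) + 0.3(33.9) = 62.2 - 162.0 + 10.2 = -89.6
(2) 1.35(69.1) + 0.5(69.8) + 0.5(33.9) + 0.5(118.8) + 0.75(124.6) = 298.0
(3) 0.85(69.1) - 1.4(124.6) + 0.6(118.8) = 58.7 - 174.4 + 71.3 = -44.4
Combination 1 gives the minimum: -89.6 kip·ft.

-89.6 kip·ft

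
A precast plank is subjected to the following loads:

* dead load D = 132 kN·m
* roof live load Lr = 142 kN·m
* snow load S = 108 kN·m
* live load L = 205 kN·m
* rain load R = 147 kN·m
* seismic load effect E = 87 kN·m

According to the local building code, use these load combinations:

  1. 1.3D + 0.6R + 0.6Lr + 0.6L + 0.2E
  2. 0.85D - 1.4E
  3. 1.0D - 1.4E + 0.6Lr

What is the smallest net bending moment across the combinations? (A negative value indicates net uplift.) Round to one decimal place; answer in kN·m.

1. 1.3(132) + 0.6(147) + 0.6(142) + 0.6(205) + 0.2(87) = 171.6 + 88.2 + 85.2 + 123.0 + 17.4 = 485.4
2. 0.85(132) - 1.4(87) = 112.2 - 121.8 = -9.6
3. 1.0(132) - 1.4(87) + 0.6(142) = 132.0 - 121.8 + 85.2 = 95.4
Combination 2 gives the minimum: -9.6 kN·m.

-9.6 kN·m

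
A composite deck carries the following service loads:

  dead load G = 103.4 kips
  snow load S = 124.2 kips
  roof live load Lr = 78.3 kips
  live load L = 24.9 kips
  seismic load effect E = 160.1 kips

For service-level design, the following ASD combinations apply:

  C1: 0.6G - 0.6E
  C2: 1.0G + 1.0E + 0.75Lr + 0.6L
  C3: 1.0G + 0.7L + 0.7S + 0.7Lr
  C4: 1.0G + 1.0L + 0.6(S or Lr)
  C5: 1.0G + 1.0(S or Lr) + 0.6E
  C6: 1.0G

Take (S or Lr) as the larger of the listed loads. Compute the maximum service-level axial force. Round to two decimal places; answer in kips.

337.17 kips

(S or Lr) → S = 124.2 kips.
C1: 0.6(103.4) - 0.6(160.1) = -34.02
C2: 1.0(103.4) + 1.0(160.1) + 0.75(78.3) + 0.6(24.9) = 337.17
C3: 1.0(103.4) + 0.7(24.9) + 0.7(124.2) + 0.7(78.3) = 262.58
C4: 1.0(103.4) + 1.0(24.9) + 0.6(124.2) = 202.82
C5: 1.0(103.4) + 1.0(124.2) + 0.6(160.1) = 323.66
C6: 1.0(103.4) = 103.40
Combination 2 governs: P = 337.17 kips.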